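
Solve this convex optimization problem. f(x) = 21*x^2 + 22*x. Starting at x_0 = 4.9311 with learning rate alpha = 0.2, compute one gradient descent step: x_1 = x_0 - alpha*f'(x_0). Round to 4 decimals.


We compute the gradient at x_0 and apply the update.
f'(x) = 42*x + 22
f'(4.9311) = 42*4.9311 + 22 = 229.1062
x_1 = 4.9311 - 0.2*229.1062 = -40.8901


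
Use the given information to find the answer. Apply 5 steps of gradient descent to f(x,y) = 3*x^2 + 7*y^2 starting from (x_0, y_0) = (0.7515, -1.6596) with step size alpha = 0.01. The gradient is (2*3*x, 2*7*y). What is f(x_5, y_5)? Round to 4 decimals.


Gradient descent on f(x,y) = 3*x^2 + 7*y^2.
Starting point: (0.7515, -1.6596), alpha = 0.01
Step 1: grad_x = 2*3*0.7515 = 4.509, grad_y = 2*7*-1.6596 = -23.2344
  x_1 = 0.7515 - 0.01*4.509 = 0.7064
  y_1 = -1.6596 - 0.01*-23.2344 = -1.4273
Step 2: grad_x = 2*3*0.7064 = 4.2385, grad_y = 2*7*-1.4273 = -19.9816
  x_2 = 0.7064 - 0.01*4.2385 = 0.664
  y_2 = -1.4273 - 0.01*-19.9816 = -1.2274
Step 3: grad_x = 2*3*0.664 = 3.9842, grad_y = 2*7*-1.2274 = -17.1842
  x_3 = 0.664 - 0.01*3.9842 = 0.6242
  y_3 = -1.2274 - 0.01*-17.1842 = -1.0556
Step 4: grad_x = 2*3*0.6242 = 3.7451, grad_y = 2*7*-1.0556 = -14.7784
  x_4 = 0.6242 - 0.01*3.7451 = 0.5867
  y_4 = -1.0556 - 0.01*-14.7784 = -0.9078
Step 5: grad_x = 2*3*0.5867 = 3.5204, grad_y = 2*7*-0.9078 = -12.7094
  x_5 = 0.5867 - 0.01*3.5204 = 0.5515
  y_5 = -0.9078 - 0.01*-12.7094 = -0.7807
f(0.5515, -0.7807) = 3*0.5515^2 + 7*(-0.7807)^2 = 5.1792


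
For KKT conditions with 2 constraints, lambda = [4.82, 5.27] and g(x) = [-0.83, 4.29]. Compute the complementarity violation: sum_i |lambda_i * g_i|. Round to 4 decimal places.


KKT complementary slackness check:
lambda_1 * g_1 = 4.82 * -0.83 = -4.0006
lambda_2 * g_2 = 5.27 * 4.29 = 22.6083
Total violation = 4.0006 + 22.6083 = 26.6089


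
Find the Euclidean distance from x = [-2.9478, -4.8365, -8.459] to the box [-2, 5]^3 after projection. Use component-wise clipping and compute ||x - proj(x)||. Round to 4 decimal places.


Project each component onto [-2, 5].
clip(-2.9478) = -2.0, clip(-4.8365) = -2.0, clip(-8.459) = -2.0
Projection = [-2.0, -2.0, -2.0]
Squared diffs: [0.8983, 8.0457, 41.7187]
Distance = sqrt(50.6627) = 7.1178


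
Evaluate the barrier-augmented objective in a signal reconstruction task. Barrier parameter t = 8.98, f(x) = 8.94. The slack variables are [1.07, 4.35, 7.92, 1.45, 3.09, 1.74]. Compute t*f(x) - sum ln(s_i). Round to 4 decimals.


Step 1: Compute log-barrier.
ln values: [0.0677, 1.4702, 2.0694, 0.3716, 1.1282, 0.5539]
phi = -(0.0677 + 1.4702 + 2.0694 + 0.3716 + 1.1282 + 0.5539) = -5.6608
Step 2: Compute augmented objective.
t*f(x) = 8.98*8.94 = 80.2812
Total = 80.2812 - 5.6608 = 74.6204


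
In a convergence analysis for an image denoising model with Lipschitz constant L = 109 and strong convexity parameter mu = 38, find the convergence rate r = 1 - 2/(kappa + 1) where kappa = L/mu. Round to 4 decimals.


Step 1: Compute the condition number.
kappa = L/mu = 109/38 = 2.8684
Step 2: Compute the convergence rate.
r = 1 - 2/(kappa + 1) = 1 - 2*mu/(L + mu) = (L - mu)/(L + mu) = 71/147 = 0.483


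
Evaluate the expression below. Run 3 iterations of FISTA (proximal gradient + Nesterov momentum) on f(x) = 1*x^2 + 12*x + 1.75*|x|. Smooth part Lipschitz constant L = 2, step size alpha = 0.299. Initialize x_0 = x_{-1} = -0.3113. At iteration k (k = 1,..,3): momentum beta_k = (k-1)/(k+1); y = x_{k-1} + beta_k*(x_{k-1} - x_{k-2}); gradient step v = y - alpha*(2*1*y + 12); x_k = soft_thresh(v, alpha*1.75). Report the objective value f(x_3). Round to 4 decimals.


FISTA on f(x) = 1*x^2 + 12*x + 1.75*|x|
L = 2, alpha = 0.299
Iteration 1: beta = 0.0, y = -0.3113 + 0.0*(-0.3113 + 0.3113) = -0.3113
  grad(y) = 11.3774, v = y - alpha*grad = -3.7131
  prox(v) = soft_thresh(-3.7131, 0.5233) = -3.1899
Iteration 2: beta = 0.3333, y = -3.1899 + 0.3333*(-3.1899 + 0.3113) = -4.1494
  grad(y) = 3.7012, v = y - alpha*grad = -5.2561
  prox(v) = soft_thresh(-5.2561, 0.5233) = -4.7328
Iteration 3: beta = 0.5, y = -4.7328 + 0.5*(-4.7328 + 3.1899) = -5.5043
  grad(y) = 0.9914, v = y - alpha*grad = -5.8007
  prox(v) = soft_thresh(-5.8007, 0.5233) = -5.2775
f(x_3) = 1*(-5.2775)^2 + 12*(-5.2775) + 1.75*|-5.2775| = -26.2424


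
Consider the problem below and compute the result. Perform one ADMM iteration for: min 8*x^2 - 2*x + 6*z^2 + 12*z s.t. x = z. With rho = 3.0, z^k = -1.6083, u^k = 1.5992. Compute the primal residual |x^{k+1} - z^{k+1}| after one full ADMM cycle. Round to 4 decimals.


ADMM iteration with rho = 3.0, z^k = -1.6083, u^k = 1.5992
Step 1: x-update.
Minimize 8*x^2 - 2*x + (3.0/2)*(x + 1.6083 + 1.5992)^2
FOC: (2*8 + 3.0)*x = 2 + 3.0*(-1.6083 - 1.5992)
x^{k+1} = -0.4012
Step 2: z-update.
Minimize 6*z^2 + 12*z + (3.0/2)*(-0.4012 - z + 1.5992)^2
FOC: (2*6 + 3.0)*z = -12 + 3.0*(-0.4012 + 1.5992)
z^{k+1} = -0.5604
Step 3: u-update.
u^{k+1} = 1.5992 - 0.4012 + 0.5604 = 1.7584
Step 4: Primal residual = |-0.4012 + 0.5604| = 0.1592


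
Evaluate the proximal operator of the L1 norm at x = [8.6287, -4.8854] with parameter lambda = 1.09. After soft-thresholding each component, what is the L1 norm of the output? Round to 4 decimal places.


Soft-thresholding with lambda = 1.09:
prox(8.6287) = sign(8.6287)*max(|8.6287| - 1.09, 0) = 7.5387
prox(-4.8854) = sign(-4.8854)*max(|-4.8854| - 1.09, 0) = -3.7954
prox(x) = [7.5387, -3.7954]
||prox(x)||_1 = 7.5387 + 3.7954 = 11.3341


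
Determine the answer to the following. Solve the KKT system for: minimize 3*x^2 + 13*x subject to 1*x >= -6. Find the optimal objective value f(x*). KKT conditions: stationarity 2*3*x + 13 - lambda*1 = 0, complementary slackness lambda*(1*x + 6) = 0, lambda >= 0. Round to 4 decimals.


Step 1: Try lambda = 0 (constraint inactive).
Stationarity: 2*3*x + 13 = 0
x* = -13/(2*3) = -13/6 = -2.1667 (rounded; the exact value -13/6 is used below)
Check constraint: 1*-2.1667 = -2.1667 >= -6 -- satisfied.
Step 2: Compute optimal value.
f(x*) = 3*(-13/6)^2 + 13*(-13/6) = -14.0833


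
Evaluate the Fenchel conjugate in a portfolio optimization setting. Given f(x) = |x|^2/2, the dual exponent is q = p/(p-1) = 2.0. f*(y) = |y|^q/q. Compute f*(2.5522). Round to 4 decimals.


The conjugate exponent q satisfies 1/p + 1/q = 1.
p = 2, so q = 2/(2 - 1) = 2.0
|y|^q = 2.5522^2.0 = 6.5137
f*(2.5522) = 6.5137 / 2.0 = 3.2569


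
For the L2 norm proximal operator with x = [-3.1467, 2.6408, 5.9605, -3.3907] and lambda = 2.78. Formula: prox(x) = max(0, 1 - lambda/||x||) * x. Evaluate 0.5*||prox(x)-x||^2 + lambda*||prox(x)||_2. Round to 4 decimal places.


Step 1: Compute ||x||.
||x|| = 7.9937
Step 2: Compute scaling factor.
scale = max(0, 1 - 2.78/7.9937) = 0.6522
Step 3: prox(x) = [-2.0524, 1.7224, 3.8876, -2.2115]
||prox(x)|| = 5.2137
Step 4: Proximal objective.
0.5*||prox-x||^2 = 3.8642
lambda*||prox|| = 14.4941
Total = 18.3584


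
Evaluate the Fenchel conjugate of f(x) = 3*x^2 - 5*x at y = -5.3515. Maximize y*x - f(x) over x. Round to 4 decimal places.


f*(y) = sup_x {y*x - a*x^2 - b*x} = sup_x {(y-b)*x - a*x^2}
FOC: (y - b) - 2a*x = 0 => x* = (y - b)/(2a)
x* = (-5.3515 + 5)/(2*3) = -0.0586
f*(-5.3515) = (y-b)^2/(4a) = (-5.3515 + 5)^2/(4*3)
= 0.1236/12 = 0.0103


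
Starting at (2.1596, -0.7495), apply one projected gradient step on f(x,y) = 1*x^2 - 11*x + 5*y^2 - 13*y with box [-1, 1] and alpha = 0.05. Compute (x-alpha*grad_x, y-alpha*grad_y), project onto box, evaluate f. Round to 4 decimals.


Step 1: Compute gradient at (2.1596, -0.7495).
grad_x = 2*1*2.1596 - 11 = -6.6808
grad_y = 2*5*-0.7495 - 13 = -20.495
Step 2: Gradient step.
x_raw = 2.1596 - 0.05*-6.6808 = 2.4936
y_raw = -0.7495 - 0.05*-20.495 = 0.2753
Step 3: Project onto [-1, 1].
x_proj = clip(2.4936) = 1.0
y_proj = clip(0.2753) = 0.2753
Step 4: Evaluate f.
f(1.0, 0.2753) = -13.1994


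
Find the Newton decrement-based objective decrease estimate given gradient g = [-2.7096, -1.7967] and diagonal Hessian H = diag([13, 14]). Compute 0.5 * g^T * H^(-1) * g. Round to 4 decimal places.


Step 1: H is diagonal, so H^(-1) * g = [-0.2084, -0.1283].
Step 2: g^T H^(-1) g = sum_i g_i^2 / H_ii
  = (-2.7096)^2/13 + (-1.7967)^2/14
  = 0.5648 + 0.2306 = 0.7953
Step 3: Objective decrease = 0.5 * g^T H^(-1) g = 0.3977


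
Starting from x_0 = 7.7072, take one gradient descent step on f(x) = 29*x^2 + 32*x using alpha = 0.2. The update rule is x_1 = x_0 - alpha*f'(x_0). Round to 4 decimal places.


We compute the gradient at x_0 and apply the update.
f'(x) = 58*x + 32
f'(7.7072) = 58*7.7072 + 32 = 479.0176
x_1 = 7.7072 - 0.2*479.0176 = -88.0963


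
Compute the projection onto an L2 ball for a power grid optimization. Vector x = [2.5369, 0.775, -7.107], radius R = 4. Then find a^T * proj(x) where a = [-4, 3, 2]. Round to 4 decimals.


Step 1: Compute ||x|| (intermediates to 6 decimals).
||x|| = sqrt(2.5369^2 + 0.775^2 + (-7.107)^2) = 7.585904
Step 2: Project.
Since ||x|| > R, scale = R/||x|| = 4/7.585904 = 0.527294, proj(x) = scale * x
proj(x) = [1.337692, 0.408653, -3.747478]
Step 3: Dot product.
a^T * proj(x) = -4*1.337692 + 3*0.408653 + 2*(-3.747478) = -11.6198


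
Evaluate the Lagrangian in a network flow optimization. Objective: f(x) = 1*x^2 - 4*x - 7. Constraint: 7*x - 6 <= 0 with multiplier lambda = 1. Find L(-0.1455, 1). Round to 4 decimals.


Step 1: Evaluate f(x).
f(-0.1455) = 1*(-0.1455)^2 - 4*(-0.1455) - 7 = -6.3968
Step 2: Evaluate g(x).
g(-0.1455) = 7*-0.1455 - 6 = -7.0185
Step 3: Compute Lagrangian.
L = -6.3968 + 1*-7.0185 = -13.4153


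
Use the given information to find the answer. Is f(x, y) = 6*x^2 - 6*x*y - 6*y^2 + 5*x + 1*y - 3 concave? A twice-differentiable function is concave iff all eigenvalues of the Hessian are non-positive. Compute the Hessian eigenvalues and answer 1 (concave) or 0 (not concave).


The Hessian of f(x,y) = 6*x^2 - 6*x*y - 6*y^2 + 5*x + 1*y - 3 is:
H = [[12, -6], [-6, -12]]
Trace = 12 - 12 = 0
Determinant = 12*-12 - (-6)^2 = -180
Discriminant = (0)^2 - 4*-180 = 720.0
Eigenvalues: lambda_1 = -13.4164, lambda_2 = 13.4164
The function is not concave.

0


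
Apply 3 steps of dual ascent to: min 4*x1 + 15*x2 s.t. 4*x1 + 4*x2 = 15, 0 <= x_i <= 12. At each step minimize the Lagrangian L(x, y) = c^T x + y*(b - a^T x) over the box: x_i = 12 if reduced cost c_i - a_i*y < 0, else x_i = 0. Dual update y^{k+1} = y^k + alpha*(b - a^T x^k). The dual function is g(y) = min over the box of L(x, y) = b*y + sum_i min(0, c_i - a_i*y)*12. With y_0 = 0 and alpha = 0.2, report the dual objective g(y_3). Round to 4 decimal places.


Dual ascent for LP: min 4*x1 + 15*x2, 4*x1 + 4*x2 = 15, 0 <= x_i <= 12
Step 1: y^k = 0.0, reduced costs: (4.0, 15.0)
  x^k = (0.0, 0.0), subgradient = b - a^T x = 15.0
  y^{k+1} = 0.0 + 0.2*15.0 = 3.0
Step 2: y^k = 3.0, reduced costs: (-8.0, 3.0)
  x^k = (12.0, 0.0), subgradient = b - a^T x = -33.0
  y^{k+1} = 3.0 + 0.2*-33.0 = -3.6
Step 3: y^k = -3.6, reduced costs: (18.4, 29.4)
  x^k = (0.0, 0.0), subgradient = b - a^T x = 15.0
  y^{k+1} = -3.6 + 0.2*15.0 = -0.6
Dual objective at y_3 = -0.6: reduced costs (6.4, 17.4), box minimizer x = (0.0, 0.0)
g(y_3) = b*y + (c1 - a1*y)*x1 + (c2 - a2*y)*x2 = 15*(-0.6) + 6.4*0.0 + 17.4*0.0 = -9.0 + 0.0 + 0.0 = -9.0


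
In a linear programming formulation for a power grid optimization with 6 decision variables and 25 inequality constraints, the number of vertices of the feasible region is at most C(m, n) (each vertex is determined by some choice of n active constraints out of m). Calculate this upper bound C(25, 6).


Each vertex corresponds to some choice of n active constraints out of m, so the number of vertices is at most C(m, n) = m! / (n!(m-n)!).
m = 25, n = 6
Numerator: 25 * 24 * 23 * 22 * 21 * 20
Denominator: 6! = 720
C(25, 6) = 177100


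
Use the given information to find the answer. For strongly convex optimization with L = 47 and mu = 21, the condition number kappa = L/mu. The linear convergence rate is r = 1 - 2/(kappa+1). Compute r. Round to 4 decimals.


Step 1: Compute the condition number.
kappa = L/mu = 47/21 = 2.2381
Step 2: Compute the convergence rate.
r = 1 - 2/(kappa + 1) = 1 - 2*mu/(L + mu) = (L - mu)/(L + mu) = 26/68 = 0.3824


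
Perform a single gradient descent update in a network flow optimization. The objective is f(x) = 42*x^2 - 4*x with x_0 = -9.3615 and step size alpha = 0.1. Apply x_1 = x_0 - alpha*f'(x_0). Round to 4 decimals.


We compute the gradient at x_0 and apply the update.
f'(x) = 84*x - 4
f'(-9.3615) = 84*-9.3615 - 4 = -790.366
x_1 = -9.3615 - 0.1*-790.366 = 69.6751


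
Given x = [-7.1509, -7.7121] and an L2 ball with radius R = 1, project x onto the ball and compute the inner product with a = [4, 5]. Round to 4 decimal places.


Step 1: Compute ||x|| (intermediates to 6 decimals).
||x|| = sqrt((-7.1509)^2 + (-7.7121)^2) = 10.517217
Step 2: Project.
Since ||x|| > R, scale = R/||x|| = 1/10.517217 = 0.095082, proj(x) = scale * x
proj(x) = [-0.679922, -0.733282]
Step 3: Dot product.
a^T * proj(x) = 4*(-0.679922) + 5*(-0.733282) = -6.3861


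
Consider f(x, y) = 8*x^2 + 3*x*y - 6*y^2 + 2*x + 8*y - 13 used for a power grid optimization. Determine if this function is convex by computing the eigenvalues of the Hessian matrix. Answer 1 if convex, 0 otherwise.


The Hessian of f(x,y) = 8*x^2 + 3*x*y - 6*y^2 + 2*x + 8*y - 13 is:
H = [[16, 3], [3, -12]]
Trace = 16 - 12 = 4
Determinant = 16*-12 - (3)^2 = -201
Discriminant = (4)^2 - 4*-201 = 820.0
Eigenvalues: lambda_1 = -12.3178, lambda_2 = 16.3178
The function is not convex.

0


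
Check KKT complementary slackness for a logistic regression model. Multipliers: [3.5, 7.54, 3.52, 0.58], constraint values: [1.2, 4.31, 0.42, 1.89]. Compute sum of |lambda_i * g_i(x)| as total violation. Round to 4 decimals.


KKT complementary slackness check:
lambda_1 * g_1 = 3.5 * 1.2 = 4.2
lambda_2 * g_2 = 7.54 * 4.31 = 32.4974
lambda_3 * g_3 = 3.52 * 0.42 = 1.4784
lambda_4 * g_4 = 0.58 * 1.89 = 1.0962
Total violation = 4.2 + 32.4974 + 1.4784 + 1.0962 = 39.272


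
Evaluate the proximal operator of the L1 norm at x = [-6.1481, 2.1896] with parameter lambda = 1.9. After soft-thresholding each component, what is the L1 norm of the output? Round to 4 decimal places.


Soft-thresholding with lambda = 1.9:
prox(-6.1481) = sign(-6.1481)*max(|-6.1481| - 1.9, 0) = -4.2481
prox(2.1896) = sign(2.1896)*max(|2.1896| - 1.9, 0) = 0.2896
prox(x) = [-4.2481, 0.2896]
||prox(x)||_1 = 4.2481 + 0.2896 = 4.5377


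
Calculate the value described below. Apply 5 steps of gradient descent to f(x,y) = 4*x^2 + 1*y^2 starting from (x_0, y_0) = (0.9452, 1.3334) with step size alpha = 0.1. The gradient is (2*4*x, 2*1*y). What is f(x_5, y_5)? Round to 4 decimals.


Gradient descent on f(x,y) = 4*x^2 + 1*y^2.
Starting point: (0.9452, 1.3334), alpha = 0.1
Step 1: grad_x = 2*4*0.9452 = 7.5616, grad_y = 2*1*1.3334 = 2.6668
  x_1 = 0.9452 - 0.1*7.5616 = 0.189
  y_1 = 1.3334 - 0.1*2.6668 = 1.0667
Step 2: grad_x = 2*4*0.189 = 1.5123, grad_y = 2*1*1.0667 = 2.1334
  x_2 = 0.189 - 0.1*1.5123 = 0.0378
  y_2 = 1.0667 - 0.1*2.1334 = 0.8534
Step 3: grad_x = 2*4*0.0378 = 0.3025, grad_y = 2*1*0.8534 = 1.7068
  x_3 = 0.0378 - 0.1*0.3025 = 0.0076
  y_3 = 0.8534 - 0.1*1.7068 = 0.6827
Step 4: grad_x = 2*4*0.0076 = 0.0605, grad_y = 2*1*0.6827 = 1.3654
  x_4 = 0.0076 - 0.1*0.0605 = 0.0015
  y_4 = 0.6827 - 0.1*1.3654 = 0.5462
Step 5: grad_x = 2*4*0.0015 = 0.0121, grad_y = 2*1*0.5462 = 1.0923
  x_5 = 0.0015 - 0.1*0.0121 = 0.0003
  y_5 = 0.5462 - 0.1*1.0923 = 0.4369
f(0.0003, 0.4369) = 4*0.0003^2 + 1*0.4369^2 = 0.1909


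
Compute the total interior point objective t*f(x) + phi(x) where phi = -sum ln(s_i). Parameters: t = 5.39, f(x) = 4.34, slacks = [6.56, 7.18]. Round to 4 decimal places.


Step 1: Compute log-barrier.
ln values: [1.881, 1.9713]
phi = -(1.881 + 1.9713) = -3.8523
Step 2: Compute augmented objective.
t*f(x) = 5.39*4.34 = 23.3926
Total = 23.3926 - 3.8523 = 19.5403


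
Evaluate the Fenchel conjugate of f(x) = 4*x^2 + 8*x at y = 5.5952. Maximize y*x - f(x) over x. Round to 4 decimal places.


f*(y) = sup_x {y*x - a*x^2 - b*x} = sup_x {(y-b)*x - a*x^2}
FOC: (y - b) - 2a*x = 0 => x* = (y - b)/(2a)
x* = (5.5952 - 8)/(2*4) = -0.3006
f*(5.5952) = (y-b)^2/(4a) = (5.5952 - 8)^2/(4*4)
= 5.7831/16 = 0.3614


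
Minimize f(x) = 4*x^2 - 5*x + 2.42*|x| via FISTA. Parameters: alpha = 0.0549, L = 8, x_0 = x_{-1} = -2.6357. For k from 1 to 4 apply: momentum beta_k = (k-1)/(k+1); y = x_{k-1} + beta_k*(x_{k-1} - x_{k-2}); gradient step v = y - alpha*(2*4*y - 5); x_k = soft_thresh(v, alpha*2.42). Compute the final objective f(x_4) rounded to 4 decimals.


FISTA on f(x) = 4*x^2 - 5*x + 2.42*|x|
L = 8, alpha = 0.0549
Iteration 1: beta = 0.0, y = -2.6357 + 0.0*(-2.6357 + 2.6357) = -2.6357
  grad(y) = -26.0856, v = y - alpha*grad = -1.2036
  prox(v) = soft_thresh(-1.2036, 0.1329) = -1.0707
Iteration 2: beta = 0.3333, y = -1.0707 + 0.3333*(-1.0707 + 2.6357) = -0.5491
  grad(y) = -9.3927, v = y - alpha*grad = -0.0334
  prox(v) = soft_thresh(-0.0334, 0.1329) = 0.0
Iteration 3: beta = 0.5, y = 0.0 + 0.5*(0.0 + 1.0707) = 0.5354
  grad(y) = -0.717, v = y - alpha*grad = 0.5747
  prox(v) = soft_thresh(0.5747, 0.1329) = 0.4419
Iteration 4: beta = 0.6, y = 0.4419 + 0.6*(0.4419 - 0.0) = 0.707
  grad(y) = 0.656, v = y - alpha*grad = 0.671
  prox(v) = soft_thresh(0.671, 0.1329) = 0.5381
f(x_4) = 4*0.5381^2 - 5*0.5381 + 2.42*|0.5381| = -0.23


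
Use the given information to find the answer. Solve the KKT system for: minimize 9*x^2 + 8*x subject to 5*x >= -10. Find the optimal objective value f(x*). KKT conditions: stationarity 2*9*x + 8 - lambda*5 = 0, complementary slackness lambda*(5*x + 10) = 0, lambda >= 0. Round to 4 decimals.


Step 1: Try lambda = 0 (constraint inactive).
Stationarity: 2*9*x + 8 = 0
x* = -8/(2*9) = -4/9 = -0.4444 (rounded; the exact value -4/9 is used below)
Check constraint: 5*-0.4444 = -2.222 >= -10 -- satisfied.
Step 2: Compute optimal value.
f(x*) = 9*(-4/9)^2 + 8*(-4/9) = -1.7778


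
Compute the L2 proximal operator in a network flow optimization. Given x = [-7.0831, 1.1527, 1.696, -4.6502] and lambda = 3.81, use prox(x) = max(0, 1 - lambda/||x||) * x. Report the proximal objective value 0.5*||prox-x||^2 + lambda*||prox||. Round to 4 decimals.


Step 1: Compute ||x||.
||x|| = 8.7178
Step 2: Compute scaling factor.
scale = max(0, 1 - 3.81/8.7178) = 0.563
Step 3: prox(x) = [-3.9875, 0.6489, 0.9548, -2.6179]
||prox(x)|| = 4.9078
Step 4: Proximal objective.
0.5*||prox-x||^2 = 7.2581
lambda*||prox|| = 18.6987
Total = 25.9567


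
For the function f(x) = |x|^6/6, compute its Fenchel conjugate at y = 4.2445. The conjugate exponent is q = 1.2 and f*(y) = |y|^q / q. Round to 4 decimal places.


The conjugate exponent q satisfies 1/p + 1/q = 1.
p = 6, so q = 6/(6 - 1) = 1.2
|y|^q = 4.2445^1.2 = 5.6675
f*(4.2445) = 5.6675 / 1.2 = 4.7229


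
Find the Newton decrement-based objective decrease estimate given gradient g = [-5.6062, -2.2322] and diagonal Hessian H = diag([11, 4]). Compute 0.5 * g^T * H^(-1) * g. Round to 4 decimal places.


Step 1: H is diagonal, so H^(-1) * g = [-0.5097, -0.5581].
Step 2: g^T H^(-1) g = sum_i g_i^2 / H_ii
  = (-5.6062)^2/11 + (-2.2322)^2/4
  = 2.8572 + 1.2457 = 4.1029
Step 3: Objective decrease = 0.5 * g^T H^(-1) g = 2.0515


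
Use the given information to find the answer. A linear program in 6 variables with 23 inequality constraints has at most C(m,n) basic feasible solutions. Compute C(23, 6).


Each vertex corresponds to some choice of n active constraints out of m, so the number of vertices is at most C(m, n) = m! / (n!(m-n)!).
m = 23, n = 6
Numerator: 23 * 22 * 21 * 20 * 19 * 18
Denominator: 6! = 720
C(23, 6) = 100947


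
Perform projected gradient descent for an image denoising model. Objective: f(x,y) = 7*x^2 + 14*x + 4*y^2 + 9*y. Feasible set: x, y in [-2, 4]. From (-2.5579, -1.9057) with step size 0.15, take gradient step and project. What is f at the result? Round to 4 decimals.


Step 1: Compute gradient at (-2.5579, -1.9057).
grad_x = 2*7*-2.5579 + 14 = -21.8106
grad_y = 2*4*-1.9057 + 9 = -6.2456
Step 2: Gradient step.
x_raw = -2.5579 - 0.15*-21.8106 = 0.7137
y_raw = -1.9057 - 0.15*-6.2456 = -0.9689
Step 3: Project onto [-2, 4].
x_proj = clip(0.7137) = 0.7137
y_proj = clip(-0.9689) = -0.9689
Step 4: Evaluate f.
f(0.7137, -0.9689) = 8.5922


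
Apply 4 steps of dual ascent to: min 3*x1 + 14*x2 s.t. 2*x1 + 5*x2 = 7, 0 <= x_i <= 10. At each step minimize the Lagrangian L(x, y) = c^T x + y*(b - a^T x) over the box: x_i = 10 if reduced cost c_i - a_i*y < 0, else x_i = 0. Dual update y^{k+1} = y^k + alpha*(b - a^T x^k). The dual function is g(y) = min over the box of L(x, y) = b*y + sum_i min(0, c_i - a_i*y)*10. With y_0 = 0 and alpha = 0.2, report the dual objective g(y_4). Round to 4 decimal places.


Dual ascent for LP: min 3*x1 + 14*x2, 2*x1 + 5*x2 = 7, 0 <= x_i <= 10
Step 1: y^k = 0.0, reduced costs: (3.0, 14.0)
  x^k = (0.0, 0.0), subgradient = b - a^T x = 7.0
  y^{k+1} = 0.0 + 0.2*7.0 = 1.4
Step 2: y^k = 1.4, reduced costs: (0.2, 7.0)
  x^k = (0.0, 0.0), subgradient = b - a^T x = 7.0
  y^{k+1} = 1.4 + 0.2*7.0 = 2.8
Step 3: y^k = 2.8, reduced costs: (-2.6, 0.0)
  x^k = (10.0, 0.0), subgradient = b - a^T x = -13.0
  y^{k+1} = 2.8 + 0.2*-13.0 = 0.2
Step 4: y^k = 0.2, reduced costs: (2.6, 13.0)
  x^k = (0.0, 0.0), subgradient = b - a^T x = 7.0
  y^{k+1} = 0.2 + 0.2*7.0 = 1.6
Dual objective at y_4 = 1.6: reduced costs (-0.2, 6.0), box minimizer x = (10.0, 0.0)
g(y_4) = b*y + (c1 - a1*y)*x1 + (c2 - a2*y)*x2 = 7*1.6 + (-0.2)*10.0 + 6.0*0.0 = 11.2 - 2.0 + 0.0 = 9.2


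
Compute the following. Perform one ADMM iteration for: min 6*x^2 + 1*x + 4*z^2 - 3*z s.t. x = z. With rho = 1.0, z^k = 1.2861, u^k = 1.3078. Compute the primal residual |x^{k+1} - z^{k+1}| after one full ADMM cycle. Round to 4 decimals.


ADMM iteration with rho = 1.0, z^k = 1.2861, u^k = 1.3078
Step 1: x-update.
Minimize 6*x^2 + 1*x + (1.0/2)*(x - 1.2861 + 1.3078)^2
FOC: (2*6 + 1.0)*x = -1 + 1.0*(1.2861 - 1.3078)
x^{k+1} = -0.0786
Step 2: z-update.
Minimize 4*z^2 - 3*z + (1.0/2)*(-0.0786 - z + 1.3078)^2
FOC: (2*4 + 1.0)*z = 3 + 1.0*(-0.0786 + 1.3078)
z^{k+1} = 0.4699
Step 3: u-update.
u^{k+1} = 1.3078 - 0.0786 - 0.4699 = 0.7593
Step 4: Primal residual = |-0.0786 - 0.4699| = 0.5485


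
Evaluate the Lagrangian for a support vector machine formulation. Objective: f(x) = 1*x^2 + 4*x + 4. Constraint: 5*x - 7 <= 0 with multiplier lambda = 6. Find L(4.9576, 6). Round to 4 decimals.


Step 1: Evaluate f(x).
f(4.9576) = 1*4.9576^2 + 4*4.9576 + 4 = 48.4082
Step 2: Evaluate g(x).
g(4.9576) = 5*4.9576 - 7 = 17.788
Step 3: Compute Lagrangian.
L = 48.4082 + 6*17.788 = 155.1362


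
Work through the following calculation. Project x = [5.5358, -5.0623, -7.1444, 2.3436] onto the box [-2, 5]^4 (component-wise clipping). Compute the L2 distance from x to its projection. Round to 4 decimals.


Project each component onto [-2, 5].
clip(5.5358) = 5.0, clip(-5.0623) = -2.0, clip(-7.1444) = -2.0, clip(2.3436) = 2.3436
Projection = [5.0, -2.0, -2.0, 2.3436]
Squared diffs: [0.2871, 9.3777, 26.4649, 0.0]
Distance = sqrt(36.1297) = 6.0108


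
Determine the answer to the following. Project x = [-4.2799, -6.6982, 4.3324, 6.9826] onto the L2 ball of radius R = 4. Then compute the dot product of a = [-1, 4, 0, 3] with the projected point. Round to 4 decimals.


Step 1: Compute ||x|| (intermediates to 6 decimals).
||x|| = sqrt((-4.2799)^2 + (-6.6982)^2 + 4.3324^2 + 6.9826^2) = 11.43284
Step 2: Project.
Since ||x|| > R, scale = R/||x|| = 4/11.43284 = 0.349869, proj(x) = scale * x
proj(x) = [-1.497404, -2.343493, 1.515772, 2.442995]
Step 3: Dot product.
a^T * proj(x) = -1*(-1.497404) + 4*(-2.343493) + 0*1.515772 + 3*2.442995 = -0.5476


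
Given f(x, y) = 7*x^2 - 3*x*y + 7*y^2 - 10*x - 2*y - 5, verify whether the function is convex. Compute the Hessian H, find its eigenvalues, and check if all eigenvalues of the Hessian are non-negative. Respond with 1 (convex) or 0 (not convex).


The Hessian of f(x,y) = 7*x^2 - 3*x*y + 7*y^2 - 10*x - 2*y - 5 is:
H = [[14, -3], [-3, 14]]
Trace = 14 + 14 = 28
Determinant = 14*14 - (-3)^2 = 187
Discriminant = (28)^2 - 4*187 = 36.0
Eigenvalues: lambda_1 = 11.0, lambda_2 = 17.0
The function is convex.

1


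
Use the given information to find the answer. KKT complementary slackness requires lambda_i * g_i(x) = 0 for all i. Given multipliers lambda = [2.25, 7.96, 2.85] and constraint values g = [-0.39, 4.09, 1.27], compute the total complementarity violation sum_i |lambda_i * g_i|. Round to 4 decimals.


KKT complementary slackness check:
lambda_1 * g_1 = 2.25 * -0.39 = -0.8775
lambda_2 * g_2 = 7.96 * 4.09 = 32.5564
lambda_3 * g_3 = 2.85 * 1.27 = 3.6195
Total violation = 0.8775 + 32.5564 + 3.6195 = 37.0534


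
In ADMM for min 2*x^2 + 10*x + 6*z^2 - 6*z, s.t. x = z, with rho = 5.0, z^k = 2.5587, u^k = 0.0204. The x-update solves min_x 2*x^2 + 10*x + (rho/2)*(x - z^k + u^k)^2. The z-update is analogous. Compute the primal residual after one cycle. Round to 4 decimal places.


ADMM iteration with rho = 5.0, z^k = 2.5587, u^k = 0.0204
Step 1: x-update.
Minimize 2*x^2 + 10*x + (5.0/2)*(x - 2.5587 + 0.0204)^2
FOC: (2*2 + 5.0)*x = -10 + 5.0*(2.5587 - 0.0204)
x^{k+1} = 0.2991
Step 2: z-update.
Minimize 6*z^2 - 6*z + (5.0/2)*(0.2991 - z + 0.0204)^2
FOC: (2*6 + 5.0)*z = 6 + 5.0*(0.2991 + 0.0204)
z^{k+1} = 0.4469
Step 3: u-update.
u^{k+1} = 0.0204 + 0.2991 - 0.4469 = -0.1274
Step 4: Primal residual = |0.2991 - 0.4469| = 0.1478


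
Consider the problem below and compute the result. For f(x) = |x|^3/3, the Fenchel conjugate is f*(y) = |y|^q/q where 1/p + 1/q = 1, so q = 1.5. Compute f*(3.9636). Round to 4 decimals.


The conjugate exponent q satisfies 1/p + 1/q = 1.
p = 3, so q = 3/(3 - 1) = 1.5
|y|^q = 3.9636^1.5 = 7.891
f*(3.9636) = 7.891 / 1.5 = 5.2607


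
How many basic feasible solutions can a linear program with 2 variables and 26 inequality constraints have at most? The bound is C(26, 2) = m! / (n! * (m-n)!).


Each vertex corresponds to some choice of n active constraints out of m, so the number of vertices is at most C(m, n) = m! / (n!(m-n)!).
m = 26, n = 2
Numerator: 26 * 25
Denominator: 2! = 2
C(26, 2) = 325


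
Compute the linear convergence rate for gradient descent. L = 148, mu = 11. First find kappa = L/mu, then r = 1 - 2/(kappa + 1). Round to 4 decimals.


Step 1: Compute the condition number.
kappa = L/mu = 148/11 = 13.4545
Step 2: Compute the convergence rate.
r = 1 - 2/(kappa + 1) = 1 - 2*mu/(L + mu) = (L - mu)/(L + mu) = 137/159 = 0.8616


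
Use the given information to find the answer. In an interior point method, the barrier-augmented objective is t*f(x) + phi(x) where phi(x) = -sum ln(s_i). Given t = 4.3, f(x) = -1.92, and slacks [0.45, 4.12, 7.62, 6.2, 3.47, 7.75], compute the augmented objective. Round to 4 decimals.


Step 1: Compute log-barrier.
ln values: [-0.7985, 1.4159, 2.0308, 1.8245, 1.2442, 2.0477]
phi = -(-0.7985 + 1.4159 + 2.0308 + 1.8245 + 1.2442 + 2.0477) = -7.7645
Step 2: Compute augmented objective.
t*f(x) = 4.3*-1.92 = -8.256
Total = -8.256 - 7.7645 = -16.0205


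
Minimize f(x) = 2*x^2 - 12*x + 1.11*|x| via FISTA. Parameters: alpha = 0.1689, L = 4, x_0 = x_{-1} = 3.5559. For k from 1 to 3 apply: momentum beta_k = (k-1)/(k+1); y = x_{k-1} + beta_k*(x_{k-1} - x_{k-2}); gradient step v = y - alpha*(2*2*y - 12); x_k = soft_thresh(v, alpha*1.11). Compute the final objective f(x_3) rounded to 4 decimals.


FISTA on f(x) = 2*x^2 - 12*x + 1.11*|x|
L = 4, alpha = 0.1689
Iteration 1: beta = 0.0, y = 3.5559 + 0.0*(3.5559 - 3.5559) = 3.5559
  grad(y) = 2.2236, v = y - alpha*grad = 3.1803
  prox(v) = soft_thresh(3.1803, 0.1875) = 2.9929
Iteration 2: beta = 0.3333, y = 2.9929 + 0.3333*(2.9929 - 3.5559) = 2.8052
  grad(y) = -0.7793, v = y - alpha*grad = 2.9368
  prox(v) = soft_thresh(2.9368, 0.1875) = 2.7493
Iteration 3: beta = 0.5, y = 2.7493 + 0.5*(2.7493 - 2.9929) = 2.6276
  grad(y) = -1.4898, v = y - alpha*grad = 2.8792
  prox(v) = soft_thresh(2.8792, 0.1875) = 2.6917
f(x_3) = 2*2.6917^2 - 12*2.6917 + 1.11*|2.6917| = -14.8221


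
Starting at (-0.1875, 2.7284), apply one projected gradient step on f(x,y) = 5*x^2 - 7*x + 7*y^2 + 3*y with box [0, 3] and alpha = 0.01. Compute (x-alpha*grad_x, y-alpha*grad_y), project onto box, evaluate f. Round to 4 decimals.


Step 1: Compute gradient at (-0.1875, 2.7284).
grad_x = 2*5*-0.1875 - 7 = -8.875
grad_y = 2*7*2.7284 + 3 = 41.1976
Step 2: Gradient step.
x_raw = -0.1875 - 0.01*-8.875 = -0.0988
y_raw = 2.7284 - 0.01*41.1976 = 2.3164
Step 3: Project onto [0, 3].
x_proj = clip(-0.0988) = 0.0
y_proj = clip(2.3164) = 2.3164
Step 4: Evaluate f.
f(0.0, 2.3164) = 44.51


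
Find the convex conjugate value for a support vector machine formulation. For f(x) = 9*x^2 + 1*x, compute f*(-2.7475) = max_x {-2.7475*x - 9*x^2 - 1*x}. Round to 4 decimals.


f*(y) = sup_x {y*x - a*x^2 - b*x} = sup_x {(y-b)*x - a*x^2}
FOC: (y - b) - 2a*x = 0 => x* = (y - b)/(2a)
x* = (-2.7475 - 1)/(2*9) = -0.2082
f*(-2.7475) = (y-b)^2/(4a) = (-2.7475 - 1)^2/(4*9)
= 14.0438/36 = 0.3901


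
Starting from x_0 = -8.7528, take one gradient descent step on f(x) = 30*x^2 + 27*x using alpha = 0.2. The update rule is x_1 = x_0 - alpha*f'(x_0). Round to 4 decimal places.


We compute the gradient at x_0 and apply the update.
f'(x) = 60*x + 27
f'(-8.7528) = 60*-8.7528 + 27 = -498.168
x_1 = -8.7528 - 0.2*-498.168 = 90.8808


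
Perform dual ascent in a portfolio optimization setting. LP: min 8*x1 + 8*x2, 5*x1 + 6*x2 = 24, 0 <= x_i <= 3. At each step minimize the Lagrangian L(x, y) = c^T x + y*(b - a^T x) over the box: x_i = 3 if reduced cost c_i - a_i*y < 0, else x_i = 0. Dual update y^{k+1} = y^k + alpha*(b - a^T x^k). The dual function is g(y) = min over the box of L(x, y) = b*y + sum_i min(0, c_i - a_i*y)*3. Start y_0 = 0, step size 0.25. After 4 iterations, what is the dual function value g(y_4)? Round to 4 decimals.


Dual ascent for LP: min 8*x1 + 8*x2, 5*x1 + 6*x2 = 24, 0 <= x_i <= 3
Step 1: y^k = 0.0, reduced costs: (8.0, 8.0)
  x^k = (0.0, 0.0), subgradient = b - a^T x = 24.0
  y^{k+1} = 0.0 + 0.25*24.0 = 6.0
Step 2: y^k = 6.0, reduced costs: (-22.0, -28.0)
  x^k = (3.0, 3.0), subgradient = b - a^T x = -9.0
  y^{k+1} = 6.0 + 0.25*-9.0 = 3.75
Step 3: y^k = 3.75, reduced costs: (-10.75, -14.5)
  x^k = (3.0, 3.0), subgradient = b - a^T x = -9.0
  y^{k+1} = 3.75 + 0.25*-9.0 = 1.5
Step 4: y^k = 1.5, reduced costs: (0.5, -1.0)
  x^k = (0.0, 3.0), subgradient = b - a^T x = 6.0
  y^{k+1} = 1.5 + 0.25*6.0 = 3.0
Dual objective at y_4 = 3.0: reduced costs (-7.0, -10.0), box minimizer x = (3.0, 3.0)
g(y_4) = b*y + (c1 - a1*y)*x1 + (c2 - a2*y)*x2 = 24*3.0 + (-7.0)*3.0 + (-10.0)*3.0 = 72.0 - 21.0 - 30.0 = 21.0


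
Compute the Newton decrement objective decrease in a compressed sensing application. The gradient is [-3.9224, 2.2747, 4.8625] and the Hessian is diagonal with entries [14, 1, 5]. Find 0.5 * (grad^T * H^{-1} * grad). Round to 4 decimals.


Step 1: H is diagonal, so H^(-1) * g = [-0.2802, 2.2747, 0.9725].
Step 2: g^T H^(-1) g = sum_i g_i^2 / H_ii
  = (-3.9224)^2/14 + (2.2747)^2/1 + (4.8625)^2/5
  = 1.0989 + 5.1743 + 4.7288 = 11.002
Step 3: Objective decrease = 0.5 * g^T H^(-1) g = 5.501


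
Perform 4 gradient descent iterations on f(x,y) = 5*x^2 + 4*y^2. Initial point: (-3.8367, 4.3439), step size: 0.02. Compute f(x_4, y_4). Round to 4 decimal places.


Gradient descent on f(x,y) = 5*x^2 + 4*y^2.
Starting point: (-3.8367, 4.3439), alpha = 0.02
Step 1: grad_x = 2*5*-3.8367 = -38.367, grad_y = 2*4*4.3439 = 34.7512
  x_1 = -3.8367 - 0.02*-38.367 = -3.0694
  y_1 = 4.3439 - 0.02*34.7512 = 3.6489
Step 2: grad_x = 2*5*-3.0694 = -30.6936, grad_y = 2*4*3.6489 = 29.191
  x_2 = -3.0694 - 0.02*-30.6936 = -2.4555
  y_2 = 3.6489 - 0.02*29.191 = 3.0651
Step 3: grad_x = 2*5*-2.4555 = -24.5549, grad_y = 2*4*3.0651 = 24.5204
  x_3 = -2.4555 - 0.02*-24.5549 = -1.9644
  y_3 = 3.0651 - 0.02*24.5204 = 2.5746
Step 4: grad_x = 2*5*-1.9644 = -19.6439, grad_y = 2*4*2.5746 = 20.5972
  x_4 = -1.9644 - 0.02*-19.6439 = -1.5715
  y_4 = 2.5746 - 0.02*20.5972 = 2.1627
f(-1.5715, 2.1627) = 5*(-1.5715)^2 + 4*2.1627^2 = 31.0574


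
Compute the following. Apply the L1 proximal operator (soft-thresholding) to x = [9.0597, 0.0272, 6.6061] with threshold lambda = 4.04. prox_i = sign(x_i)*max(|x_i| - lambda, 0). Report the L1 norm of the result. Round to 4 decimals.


Soft-thresholding with lambda = 4.04:
prox(9.0597) = sign(9.0597)*max(|9.0597| - 4.04, 0) = 5.0197
prox(0.0272) = sign(0.0272)*max(|0.0272| - 4.04, 0) = 0.0
prox(6.6061) = sign(6.6061)*max(|6.6061| - 4.04, 0) = 2.5661
prox(x) = [5.0197, 0.0, 2.5661]
||prox(x)||_1 = 5.0197 + 0.0 + 2.5661 = 7.5858


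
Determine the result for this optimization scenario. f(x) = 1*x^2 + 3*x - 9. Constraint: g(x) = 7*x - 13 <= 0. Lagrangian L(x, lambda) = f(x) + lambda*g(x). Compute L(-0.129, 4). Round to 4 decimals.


Step 1: Evaluate f(x).
f(-0.129) = 1*(-0.129)^2 + 3*(-0.129) - 9 = -9.3704
Step 2: Evaluate g(x).
g(-0.129) = 7*-0.129 - 13 = -13.903
Step 3: Compute Lagrangian.
L = -9.3704 + 4*-13.903 = -64.9824


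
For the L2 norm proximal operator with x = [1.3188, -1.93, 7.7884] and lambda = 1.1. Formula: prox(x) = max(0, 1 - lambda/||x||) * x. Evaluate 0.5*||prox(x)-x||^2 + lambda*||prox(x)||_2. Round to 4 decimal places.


Step 1: Compute ||x||.
||x|| = 8.1316
Step 2: Compute scaling factor.
scale = max(0, 1 - 1.1/8.1316) = 0.8647
Step 3: prox(x) = [1.1404, -1.6689, 6.7348]
||prox(x)|| = 7.0316
Step 4: Proximal objective.
0.5*||prox-x||^2 = 0.605
lambda*||prox|| = 7.7348
Total = 8.3398


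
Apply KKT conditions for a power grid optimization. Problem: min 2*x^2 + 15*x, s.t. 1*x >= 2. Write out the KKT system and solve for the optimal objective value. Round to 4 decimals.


Step 1: Try lambda = 0 (constraint inactive).
x_unc = -15/(2*2) = -3.75
Check: 1*-3.75 = -3.75 < 2 -- violated!
Step 2: Constraint must be active: 1*x = 2
x* = 2/1 = 2.0
lambda = (2*2*2.0 + 15)/1 = 23.0
Step 3: Compute optimal value.
f(x*) = 2*2.0^2 + 15*2.0 = 38.0


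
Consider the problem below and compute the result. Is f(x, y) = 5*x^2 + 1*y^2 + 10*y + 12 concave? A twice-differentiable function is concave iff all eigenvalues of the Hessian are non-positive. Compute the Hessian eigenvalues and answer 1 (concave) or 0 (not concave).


The Hessian of f(x,y) = 5*x^2 + 1*y^2 + 10*y + 12 is:
H = [[10, 0], [0, 2]]
Trace = 10 + 2 = 12
Determinant = 10*2 - (0)^2 = 20
Discriminant = (12)^2 - 4*20 = 64.0
Eigenvalues: lambda_1 = 2.0, lambda_2 = 10.0
The function is not concave.

0


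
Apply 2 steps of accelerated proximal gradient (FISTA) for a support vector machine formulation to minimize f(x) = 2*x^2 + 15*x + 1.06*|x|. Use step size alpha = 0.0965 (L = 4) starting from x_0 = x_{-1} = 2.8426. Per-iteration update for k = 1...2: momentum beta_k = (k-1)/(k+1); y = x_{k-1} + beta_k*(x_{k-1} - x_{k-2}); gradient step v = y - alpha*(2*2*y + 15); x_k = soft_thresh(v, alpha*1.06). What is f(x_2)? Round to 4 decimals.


FISTA on f(x) = 2*x^2 + 15*x + 1.06*|x|
L = 4, alpha = 0.0965
Iteration 1: beta = 0.0, y = 2.8426 + 0.0*(2.8426 - 2.8426) = 2.8426
  grad(y) = 26.3704, v = y - alpha*grad = 0.2979
  prox(v) = soft_thresh(0.2979, 0.1023) = 0.1956
Iteration 2: beta = 0.3333, y = 0.1956 + 0.3333*(0.1956 - 2.8426) = -0.6868
  grad(y) = 12.2529, v = y - alpha*grad = -1.8692
  prox(v) = soft_thresh(-1.8692, 0.1023) = -1.7669
f(x_2) = 2*(-1.7669)^2 + 15*(-1.7669) + 1.06*|-1.7669| = -18.3867


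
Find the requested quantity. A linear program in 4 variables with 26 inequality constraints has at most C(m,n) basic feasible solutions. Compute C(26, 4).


Each vertex corresponds to some choice of n active constraints out of m, so the number of vertices is at most C(m, n) = m! / (n!(m-n)!).
m = 26, n = 4
Numerator: 26 * 25 * 24 * 23
Denominator: 4! = 24
C(26, 4) = 14950


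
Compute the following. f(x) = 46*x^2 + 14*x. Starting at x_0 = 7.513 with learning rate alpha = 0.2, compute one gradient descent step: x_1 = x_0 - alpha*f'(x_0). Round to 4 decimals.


We compute the gradient at x_0 and apply the update.
f'(x) = 92*x + 14
f'(7.513) = 92*7.513 + 14 = 705.196
x_1 = 7.513 - 0.2*705.196 = -133.5262


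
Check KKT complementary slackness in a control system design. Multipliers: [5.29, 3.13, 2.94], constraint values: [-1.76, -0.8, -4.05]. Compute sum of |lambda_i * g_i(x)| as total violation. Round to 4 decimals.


KKT complementary slackness check:
lambda_1 * g_1 = 5.29 * -1.76 = -9.3104
lambda_2 * g_2 = 3.13 * -0.8 = -2.504
lambda_3 * g_3 = 2.94 * -4.05 = -11.907
Total violation = 9.3104 + 2.504 + 11.907 = 23.7214


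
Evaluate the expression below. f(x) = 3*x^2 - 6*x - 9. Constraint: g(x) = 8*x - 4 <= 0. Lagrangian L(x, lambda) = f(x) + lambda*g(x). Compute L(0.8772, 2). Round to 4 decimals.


Step 1: Evaluate f(x).
f(0.8772) = 3*0.8772^2 - 6*0.8772 - 9 = -11.9548
Step 2: Evaluate g(x).
g(0.8772) = 8*0.8772 - 4 = 3.0176
Step 3: Compute Lagrangian.
L = -11.9548 + 2*3.0176 = -5.9196


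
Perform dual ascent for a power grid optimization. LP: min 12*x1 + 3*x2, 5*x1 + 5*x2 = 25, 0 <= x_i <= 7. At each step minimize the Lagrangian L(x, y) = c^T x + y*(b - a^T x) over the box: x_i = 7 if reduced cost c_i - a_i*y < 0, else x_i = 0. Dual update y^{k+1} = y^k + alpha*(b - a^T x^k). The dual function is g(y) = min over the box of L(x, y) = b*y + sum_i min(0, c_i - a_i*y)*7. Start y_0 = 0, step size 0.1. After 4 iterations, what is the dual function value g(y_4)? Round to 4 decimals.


Dual ascent for LP: min 12*x1 + 3*x2, 5*x1 + 5*x2 = 25, 0 <= x_i <= 7
Step 1: y^k = 0.0, reduced costs: (12.0, 3.0)
  x^k = (0.0, 0.0), subgradient = b - a^T x = 25.0
  y^{k+1} = 0.0 + 0.1*25.0 = 2.5
Step 2: y^k = 2.5, reduced costs: (-0.5, -9.5)
  x^k = (7.0, 7.0), subgradient = b - a^T x = -45.0
  y^{k+1} = 2.5 + 0.1*-45.0 = -2.0
Step 3: y^k = -2.0, reduced costs: (22.0, 13.0)
  x^k = (0.0, 0.0), subgradient = b - a^T x = 25.0
  y^{k+1} = -2.0 + 0.1*25.0 = 0.5
Step 4: y^k = 0.5, reduced costs: (9.5, 0.5)
  x^k = (0.0, 0.0), subgradient = b - a^T x = 25.0
  y^{k+1} = 0.5 + 0.1*25.0 = 3.0
Dual objective at y_4 = 3.0: reduced costs (-3.0, -12.0), box minimizer x = (7.0, 7.0)
g(y_4) = b*y + (c1 - a1*y)*x1 + (c2 - a2*y)*x2 = 25*3.0 + (-3.0)*7.0 + (-12.0)*7.0 = 75.0 - 21.0 - 84.0 = -30.0


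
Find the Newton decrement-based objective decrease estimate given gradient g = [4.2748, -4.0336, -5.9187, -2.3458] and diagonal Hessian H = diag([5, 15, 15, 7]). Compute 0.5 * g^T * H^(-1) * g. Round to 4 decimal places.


Step 1: H is diagonal, so H^(-1) * g = [0.855, -0.2689, -0.3946, -0.3351].
Step 2: g^T H^(-1) g = sum_i g_i^2 / H_ii
  = (4.2748)^2/5 + (-4.0336)^2/15 + (-5.9187)^2/15 + (-2.3458)^2/7
  = 3.6548 + 1.0847 + 2.3354 + 0.7861 = 7.861
Step 3: Objective decrease = 0.5 * g^T H^(-1) g = 3.9305


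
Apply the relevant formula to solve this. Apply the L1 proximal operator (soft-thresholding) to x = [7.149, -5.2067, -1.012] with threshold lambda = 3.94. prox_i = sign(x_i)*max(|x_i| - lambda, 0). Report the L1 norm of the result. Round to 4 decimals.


Soft-thresholding with lambda = 3.94:
prox(7.149) = sign(7.149)*max(|7.149| - 3.94, 0) = 3.209
prox(-5.2067) = sign(-5.2067)*max(|-5.2067| - 3.94, 0) = -1.2667
prox(-1.012) = sign(-1.012)*max(|-1.012| - 3.94, 0) = 0.0
prox(x) = [3.209, -1.2667, 0.0]
||prox(x)||_1 = 3.209 + 1.2667 + 0.0 = 4.4757


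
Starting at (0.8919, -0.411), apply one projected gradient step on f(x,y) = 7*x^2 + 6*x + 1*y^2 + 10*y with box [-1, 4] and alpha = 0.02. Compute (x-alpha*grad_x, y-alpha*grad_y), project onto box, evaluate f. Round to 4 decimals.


Step 1: Compute gradient at (0.8919, -0.411).
grad_x = 2*7*0.8919 + 6 = 18.4866
grad_y = 2*1*-0.411 + 10 = 9.178
Step 2: Gradient step.
x_raw = 0.8919 - 0.02*18.4866 = 0.5222
y_raw = -0.411 - 0.02*9.178 = -0.5946
Step 3: Project onto [-1, 4].
x_proj = clip(0.5222) = 0.5222
y_proj = clip(-0.5946) = -0.5946
Step 4: Evaluate f.
f(0.5222, -0.5946) = -0.5505


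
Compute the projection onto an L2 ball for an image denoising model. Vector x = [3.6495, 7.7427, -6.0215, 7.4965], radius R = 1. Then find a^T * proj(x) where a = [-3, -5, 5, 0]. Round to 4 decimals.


Step 1: Compute ||x|| (intermediates to 6 decimals).
||x|| = sqrt(3.6495^2 + 7.7427^2 + (-6.0215)^2 + 7.4965^2) = 12.873392
Step 2: Project.
Since ||x|| > R, scale = R/||x|| = 1/12.873392 = 0.07768, proj(x) = scale * x
proj(x) = [0.283493, 0.601453, -0.46775, 0.582328]
Step 3: Dot product.
a^T * proj(x) = -3*0.283493 - 5*0.601453 + 5*(-0.46775) + 0*0.582328 = -6.1965
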